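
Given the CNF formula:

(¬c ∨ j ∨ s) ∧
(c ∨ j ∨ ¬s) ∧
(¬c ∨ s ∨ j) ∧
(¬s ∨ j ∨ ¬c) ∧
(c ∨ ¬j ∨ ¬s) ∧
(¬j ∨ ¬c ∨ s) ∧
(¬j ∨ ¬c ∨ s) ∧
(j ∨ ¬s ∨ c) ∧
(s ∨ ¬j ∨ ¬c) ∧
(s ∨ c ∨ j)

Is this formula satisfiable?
Yes

Yes, the formula is satisfiable.

One satisfying assignment is: c=False, s=False, j=True

Verification: With this assignment, all 10 clauses evaluate to true.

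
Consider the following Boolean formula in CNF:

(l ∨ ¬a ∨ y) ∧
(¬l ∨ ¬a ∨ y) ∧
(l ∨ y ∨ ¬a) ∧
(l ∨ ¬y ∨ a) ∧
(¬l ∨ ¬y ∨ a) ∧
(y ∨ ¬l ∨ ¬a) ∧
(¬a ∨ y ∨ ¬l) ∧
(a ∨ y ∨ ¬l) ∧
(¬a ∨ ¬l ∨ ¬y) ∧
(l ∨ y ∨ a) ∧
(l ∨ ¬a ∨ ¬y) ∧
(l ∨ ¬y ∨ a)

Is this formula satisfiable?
No

No, the formula is not satisfiable.

No assignment of truth values to the variables can make all 12 clauses true simultaneously.

The formula is UNSAT (unsatisfiable).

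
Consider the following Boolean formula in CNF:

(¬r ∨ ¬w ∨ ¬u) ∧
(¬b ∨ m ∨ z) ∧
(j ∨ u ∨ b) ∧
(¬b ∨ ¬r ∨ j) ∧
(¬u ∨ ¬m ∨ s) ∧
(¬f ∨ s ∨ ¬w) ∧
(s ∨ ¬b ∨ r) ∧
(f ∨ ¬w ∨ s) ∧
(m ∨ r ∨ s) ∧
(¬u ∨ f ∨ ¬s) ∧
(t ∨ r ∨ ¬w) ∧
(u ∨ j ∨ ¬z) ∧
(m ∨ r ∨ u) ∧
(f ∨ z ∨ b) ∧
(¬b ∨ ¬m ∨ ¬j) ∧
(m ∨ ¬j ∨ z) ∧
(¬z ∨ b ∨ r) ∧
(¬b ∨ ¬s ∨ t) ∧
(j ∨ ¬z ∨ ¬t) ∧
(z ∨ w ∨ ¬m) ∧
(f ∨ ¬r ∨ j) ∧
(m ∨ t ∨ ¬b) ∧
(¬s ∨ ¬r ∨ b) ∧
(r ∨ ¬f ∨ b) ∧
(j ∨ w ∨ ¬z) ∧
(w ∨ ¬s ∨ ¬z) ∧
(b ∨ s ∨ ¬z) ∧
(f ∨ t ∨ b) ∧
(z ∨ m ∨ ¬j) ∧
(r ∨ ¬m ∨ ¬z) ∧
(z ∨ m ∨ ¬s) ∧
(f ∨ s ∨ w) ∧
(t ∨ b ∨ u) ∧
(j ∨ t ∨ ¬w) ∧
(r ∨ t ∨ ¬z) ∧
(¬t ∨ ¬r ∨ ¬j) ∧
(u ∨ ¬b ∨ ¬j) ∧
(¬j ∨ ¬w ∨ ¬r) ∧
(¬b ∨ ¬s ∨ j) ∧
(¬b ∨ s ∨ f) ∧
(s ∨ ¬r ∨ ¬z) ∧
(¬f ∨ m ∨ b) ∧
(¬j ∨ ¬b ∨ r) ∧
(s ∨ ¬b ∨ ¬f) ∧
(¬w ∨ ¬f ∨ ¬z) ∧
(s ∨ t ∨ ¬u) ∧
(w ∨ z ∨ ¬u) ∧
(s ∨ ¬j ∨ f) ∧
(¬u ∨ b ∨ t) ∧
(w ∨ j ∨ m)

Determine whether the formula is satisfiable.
No

No, the formula is not satisfiable.

No assignment of truth values to the variables can make all 50 clauses true simultaneously.

The formula is UNSAT (unsatisfiable).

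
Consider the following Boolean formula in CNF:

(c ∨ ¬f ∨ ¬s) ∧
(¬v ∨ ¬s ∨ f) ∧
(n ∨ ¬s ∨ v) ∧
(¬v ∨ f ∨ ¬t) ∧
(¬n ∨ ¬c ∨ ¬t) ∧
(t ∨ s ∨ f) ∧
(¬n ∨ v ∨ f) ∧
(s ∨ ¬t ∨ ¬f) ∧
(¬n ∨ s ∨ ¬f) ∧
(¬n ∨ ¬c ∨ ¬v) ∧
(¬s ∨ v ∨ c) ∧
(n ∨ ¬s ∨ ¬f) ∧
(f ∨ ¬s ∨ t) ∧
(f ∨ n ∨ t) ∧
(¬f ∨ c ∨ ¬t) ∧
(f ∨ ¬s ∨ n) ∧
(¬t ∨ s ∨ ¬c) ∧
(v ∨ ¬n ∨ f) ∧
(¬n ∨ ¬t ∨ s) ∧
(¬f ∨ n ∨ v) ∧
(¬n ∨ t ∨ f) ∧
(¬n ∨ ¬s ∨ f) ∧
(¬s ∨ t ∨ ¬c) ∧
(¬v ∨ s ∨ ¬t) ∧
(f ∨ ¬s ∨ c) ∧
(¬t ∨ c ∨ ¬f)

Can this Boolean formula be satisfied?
Yes

Yes, the formula is satisfiable.

One satisfying assignment is: c=False, f=True, v=True, n=False, s=False, t=False

Verification: With this assignment, all 26 clauses evaluate to true.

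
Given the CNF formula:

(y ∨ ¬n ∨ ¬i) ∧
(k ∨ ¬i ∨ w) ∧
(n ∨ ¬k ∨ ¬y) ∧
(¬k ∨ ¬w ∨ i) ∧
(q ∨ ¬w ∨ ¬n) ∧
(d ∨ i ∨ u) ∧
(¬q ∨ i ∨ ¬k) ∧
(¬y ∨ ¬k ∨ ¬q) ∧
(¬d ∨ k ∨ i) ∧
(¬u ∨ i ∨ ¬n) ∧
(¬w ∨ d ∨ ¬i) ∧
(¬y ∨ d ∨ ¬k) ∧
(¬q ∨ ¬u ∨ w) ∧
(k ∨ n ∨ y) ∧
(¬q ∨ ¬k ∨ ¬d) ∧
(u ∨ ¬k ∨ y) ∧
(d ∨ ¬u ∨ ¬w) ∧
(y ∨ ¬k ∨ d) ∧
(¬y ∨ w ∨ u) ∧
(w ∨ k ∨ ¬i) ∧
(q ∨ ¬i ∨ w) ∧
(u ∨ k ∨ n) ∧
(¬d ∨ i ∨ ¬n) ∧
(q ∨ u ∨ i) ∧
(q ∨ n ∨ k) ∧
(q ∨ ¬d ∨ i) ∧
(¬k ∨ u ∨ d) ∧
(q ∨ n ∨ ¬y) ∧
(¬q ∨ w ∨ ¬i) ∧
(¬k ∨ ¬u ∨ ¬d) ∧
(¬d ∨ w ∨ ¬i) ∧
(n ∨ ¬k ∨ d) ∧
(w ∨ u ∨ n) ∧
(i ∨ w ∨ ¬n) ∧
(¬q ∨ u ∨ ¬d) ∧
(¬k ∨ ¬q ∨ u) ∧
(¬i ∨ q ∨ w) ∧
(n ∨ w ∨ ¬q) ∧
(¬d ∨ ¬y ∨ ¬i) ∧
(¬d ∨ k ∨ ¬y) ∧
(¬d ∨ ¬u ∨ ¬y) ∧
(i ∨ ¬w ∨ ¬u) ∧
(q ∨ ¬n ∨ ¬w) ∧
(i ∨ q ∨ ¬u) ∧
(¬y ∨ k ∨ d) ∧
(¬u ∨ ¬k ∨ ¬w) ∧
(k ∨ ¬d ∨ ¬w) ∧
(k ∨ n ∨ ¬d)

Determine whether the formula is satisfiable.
No

No, the formula is not satisfiable.

No assignment of truth values to the variables can make all 48 clauses true simultaneously.

The formula is UNSAT (unsatisfiable).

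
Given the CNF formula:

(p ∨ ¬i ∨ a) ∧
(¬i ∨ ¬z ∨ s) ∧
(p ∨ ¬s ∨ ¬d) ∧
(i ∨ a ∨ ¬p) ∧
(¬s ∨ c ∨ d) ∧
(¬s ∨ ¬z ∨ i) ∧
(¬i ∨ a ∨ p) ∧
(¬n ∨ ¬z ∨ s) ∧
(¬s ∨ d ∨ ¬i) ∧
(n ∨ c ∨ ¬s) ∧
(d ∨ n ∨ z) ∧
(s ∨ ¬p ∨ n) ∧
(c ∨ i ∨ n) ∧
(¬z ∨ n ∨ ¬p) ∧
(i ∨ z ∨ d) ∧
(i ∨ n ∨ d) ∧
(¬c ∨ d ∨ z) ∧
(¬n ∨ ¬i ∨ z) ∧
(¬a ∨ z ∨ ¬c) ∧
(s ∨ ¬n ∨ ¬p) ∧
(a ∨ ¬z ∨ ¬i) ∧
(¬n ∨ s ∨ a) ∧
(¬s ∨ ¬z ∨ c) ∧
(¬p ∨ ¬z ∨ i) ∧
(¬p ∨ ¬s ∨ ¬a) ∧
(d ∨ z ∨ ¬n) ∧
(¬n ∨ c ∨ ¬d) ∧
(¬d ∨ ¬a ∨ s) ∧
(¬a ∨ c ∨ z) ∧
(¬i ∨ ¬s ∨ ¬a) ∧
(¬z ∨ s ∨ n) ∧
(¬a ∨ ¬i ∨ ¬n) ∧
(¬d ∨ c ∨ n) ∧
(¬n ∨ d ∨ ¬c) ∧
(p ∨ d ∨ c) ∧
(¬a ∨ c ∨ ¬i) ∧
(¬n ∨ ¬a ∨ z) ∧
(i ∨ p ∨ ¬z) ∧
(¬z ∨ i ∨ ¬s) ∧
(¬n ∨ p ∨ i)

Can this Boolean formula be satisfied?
Yes

Yes, the formula is satisfiable.

One satisfying assignment is: z=False, i=False, s=False, a=False, p=False, d=True, c=True, n=False

Verification: With this assignment, all 40 clauses evaluate to true.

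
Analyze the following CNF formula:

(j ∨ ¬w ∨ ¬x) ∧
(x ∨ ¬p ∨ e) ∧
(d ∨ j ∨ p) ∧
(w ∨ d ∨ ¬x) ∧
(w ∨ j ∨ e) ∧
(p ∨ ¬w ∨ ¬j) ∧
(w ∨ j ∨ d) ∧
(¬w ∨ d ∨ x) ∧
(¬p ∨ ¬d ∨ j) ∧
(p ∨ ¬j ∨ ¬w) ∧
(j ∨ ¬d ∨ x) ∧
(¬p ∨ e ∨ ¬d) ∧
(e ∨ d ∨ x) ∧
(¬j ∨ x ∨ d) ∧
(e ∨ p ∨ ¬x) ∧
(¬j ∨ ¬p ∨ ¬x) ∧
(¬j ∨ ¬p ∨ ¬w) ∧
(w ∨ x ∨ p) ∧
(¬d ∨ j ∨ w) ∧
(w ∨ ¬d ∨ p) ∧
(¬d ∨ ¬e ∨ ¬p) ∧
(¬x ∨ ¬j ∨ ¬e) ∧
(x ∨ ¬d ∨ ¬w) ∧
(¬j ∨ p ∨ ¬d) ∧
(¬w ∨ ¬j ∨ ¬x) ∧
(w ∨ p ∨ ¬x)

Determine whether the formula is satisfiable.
No

No, the formula is not satisfiable.

No assignment of truth values to the variables can make all 26 clauses true simultaneously.

The formula is UNSAT (unsatisfiable).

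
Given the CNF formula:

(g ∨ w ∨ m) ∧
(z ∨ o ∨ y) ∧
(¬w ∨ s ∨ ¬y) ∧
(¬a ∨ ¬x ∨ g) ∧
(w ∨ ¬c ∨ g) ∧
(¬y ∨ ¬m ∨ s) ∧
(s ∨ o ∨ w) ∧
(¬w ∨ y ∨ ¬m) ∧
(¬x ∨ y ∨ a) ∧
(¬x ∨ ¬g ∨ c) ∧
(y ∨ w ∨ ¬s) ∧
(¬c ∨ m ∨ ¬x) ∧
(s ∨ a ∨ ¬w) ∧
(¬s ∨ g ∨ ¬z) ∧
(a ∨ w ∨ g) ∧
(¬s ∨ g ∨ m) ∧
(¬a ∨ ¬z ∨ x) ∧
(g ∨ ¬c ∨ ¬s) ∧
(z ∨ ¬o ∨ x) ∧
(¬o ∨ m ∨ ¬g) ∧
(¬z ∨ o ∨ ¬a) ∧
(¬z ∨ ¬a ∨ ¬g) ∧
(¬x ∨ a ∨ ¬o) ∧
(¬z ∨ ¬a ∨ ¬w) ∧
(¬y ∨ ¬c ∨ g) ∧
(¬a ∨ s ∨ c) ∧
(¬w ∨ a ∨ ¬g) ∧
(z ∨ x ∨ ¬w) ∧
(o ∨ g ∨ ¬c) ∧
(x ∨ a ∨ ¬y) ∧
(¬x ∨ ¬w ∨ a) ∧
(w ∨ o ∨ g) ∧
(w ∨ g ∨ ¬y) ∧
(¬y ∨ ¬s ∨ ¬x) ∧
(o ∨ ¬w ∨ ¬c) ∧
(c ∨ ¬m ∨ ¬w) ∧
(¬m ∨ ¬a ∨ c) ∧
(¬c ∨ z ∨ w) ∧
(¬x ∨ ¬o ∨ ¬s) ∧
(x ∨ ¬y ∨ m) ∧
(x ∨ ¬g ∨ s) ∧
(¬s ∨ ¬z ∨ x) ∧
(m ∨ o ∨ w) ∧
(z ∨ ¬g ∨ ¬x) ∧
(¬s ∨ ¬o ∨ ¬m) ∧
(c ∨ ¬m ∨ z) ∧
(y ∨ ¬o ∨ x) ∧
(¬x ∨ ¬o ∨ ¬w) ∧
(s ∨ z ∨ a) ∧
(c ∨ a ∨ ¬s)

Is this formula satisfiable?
No

No, the formula is not satisfiable.

No assignment of truth values to the variables can make all 50 clauses true simultaneously.

The formula is UNSAT (unsatisfiable).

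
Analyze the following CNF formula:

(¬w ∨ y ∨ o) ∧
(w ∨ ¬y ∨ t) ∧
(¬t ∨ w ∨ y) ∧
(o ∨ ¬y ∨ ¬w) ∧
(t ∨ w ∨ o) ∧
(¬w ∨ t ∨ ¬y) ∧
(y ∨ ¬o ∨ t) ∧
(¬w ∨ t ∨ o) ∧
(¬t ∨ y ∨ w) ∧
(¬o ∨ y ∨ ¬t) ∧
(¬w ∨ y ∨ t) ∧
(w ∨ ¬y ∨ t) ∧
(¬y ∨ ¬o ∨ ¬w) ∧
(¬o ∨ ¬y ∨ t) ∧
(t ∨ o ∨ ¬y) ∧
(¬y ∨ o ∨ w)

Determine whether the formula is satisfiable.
Yes

Yes, the formula is satisfiable.

One satisfying assignment is: w=False, y=True, t=True, o=True

Verification: With this assignment, all 16 clauses evaluate to true.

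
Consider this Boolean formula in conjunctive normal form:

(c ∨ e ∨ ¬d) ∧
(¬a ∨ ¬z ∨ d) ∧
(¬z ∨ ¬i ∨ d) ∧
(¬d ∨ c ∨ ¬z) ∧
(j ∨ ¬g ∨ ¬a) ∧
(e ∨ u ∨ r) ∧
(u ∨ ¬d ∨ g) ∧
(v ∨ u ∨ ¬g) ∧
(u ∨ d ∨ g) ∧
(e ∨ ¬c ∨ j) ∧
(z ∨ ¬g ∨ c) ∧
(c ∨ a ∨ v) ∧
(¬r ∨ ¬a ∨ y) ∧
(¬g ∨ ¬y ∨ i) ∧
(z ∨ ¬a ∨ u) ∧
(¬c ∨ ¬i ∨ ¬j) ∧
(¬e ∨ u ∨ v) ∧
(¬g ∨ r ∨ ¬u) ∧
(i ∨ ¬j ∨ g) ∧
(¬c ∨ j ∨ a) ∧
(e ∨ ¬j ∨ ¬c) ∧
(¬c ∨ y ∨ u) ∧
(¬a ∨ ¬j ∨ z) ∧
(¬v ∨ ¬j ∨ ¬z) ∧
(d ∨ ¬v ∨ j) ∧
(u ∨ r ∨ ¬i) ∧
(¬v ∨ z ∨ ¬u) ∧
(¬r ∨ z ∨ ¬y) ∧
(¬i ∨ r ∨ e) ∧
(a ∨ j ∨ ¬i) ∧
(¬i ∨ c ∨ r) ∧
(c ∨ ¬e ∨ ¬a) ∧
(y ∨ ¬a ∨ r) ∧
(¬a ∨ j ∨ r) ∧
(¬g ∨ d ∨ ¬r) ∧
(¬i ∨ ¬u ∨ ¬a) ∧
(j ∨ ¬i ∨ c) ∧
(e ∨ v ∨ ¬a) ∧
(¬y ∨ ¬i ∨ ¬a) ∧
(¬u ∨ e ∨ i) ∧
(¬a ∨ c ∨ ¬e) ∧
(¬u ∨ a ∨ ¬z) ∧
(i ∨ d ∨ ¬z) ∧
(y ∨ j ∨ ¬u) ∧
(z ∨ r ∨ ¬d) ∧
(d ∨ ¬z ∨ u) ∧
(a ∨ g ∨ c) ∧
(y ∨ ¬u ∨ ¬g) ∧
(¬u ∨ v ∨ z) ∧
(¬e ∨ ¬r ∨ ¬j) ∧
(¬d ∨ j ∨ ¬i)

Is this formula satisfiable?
Yes

Yes, the formula is satisfiable.

One satisfying assignment is: j=False, c=True, e=True, g=False, u=True, r=True, d=True, i=False, z=True, v=False, a=True, y=True

Verification: With this assignment, all 51 clauses evaluate to true.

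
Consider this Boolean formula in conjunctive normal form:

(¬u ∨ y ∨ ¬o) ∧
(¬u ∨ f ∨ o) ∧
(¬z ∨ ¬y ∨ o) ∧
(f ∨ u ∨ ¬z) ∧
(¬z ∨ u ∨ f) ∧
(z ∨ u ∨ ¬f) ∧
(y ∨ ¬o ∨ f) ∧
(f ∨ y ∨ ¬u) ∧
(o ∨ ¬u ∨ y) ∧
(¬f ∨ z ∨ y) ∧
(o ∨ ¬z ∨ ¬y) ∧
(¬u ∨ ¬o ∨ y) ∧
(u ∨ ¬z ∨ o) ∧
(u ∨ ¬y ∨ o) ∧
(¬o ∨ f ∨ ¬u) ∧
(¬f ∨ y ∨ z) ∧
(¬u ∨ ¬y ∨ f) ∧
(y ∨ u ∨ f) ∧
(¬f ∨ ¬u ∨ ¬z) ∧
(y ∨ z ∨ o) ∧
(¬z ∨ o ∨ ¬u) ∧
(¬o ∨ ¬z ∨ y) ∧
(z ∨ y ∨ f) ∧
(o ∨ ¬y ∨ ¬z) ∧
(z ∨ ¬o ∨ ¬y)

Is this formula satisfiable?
Yes

Yes, the formula is satisfiable.

One satisfying assignment is: u=False, f=True, z=True, o=True, y=True

Verification: With this assignment, all 25 clauses evaluate to true.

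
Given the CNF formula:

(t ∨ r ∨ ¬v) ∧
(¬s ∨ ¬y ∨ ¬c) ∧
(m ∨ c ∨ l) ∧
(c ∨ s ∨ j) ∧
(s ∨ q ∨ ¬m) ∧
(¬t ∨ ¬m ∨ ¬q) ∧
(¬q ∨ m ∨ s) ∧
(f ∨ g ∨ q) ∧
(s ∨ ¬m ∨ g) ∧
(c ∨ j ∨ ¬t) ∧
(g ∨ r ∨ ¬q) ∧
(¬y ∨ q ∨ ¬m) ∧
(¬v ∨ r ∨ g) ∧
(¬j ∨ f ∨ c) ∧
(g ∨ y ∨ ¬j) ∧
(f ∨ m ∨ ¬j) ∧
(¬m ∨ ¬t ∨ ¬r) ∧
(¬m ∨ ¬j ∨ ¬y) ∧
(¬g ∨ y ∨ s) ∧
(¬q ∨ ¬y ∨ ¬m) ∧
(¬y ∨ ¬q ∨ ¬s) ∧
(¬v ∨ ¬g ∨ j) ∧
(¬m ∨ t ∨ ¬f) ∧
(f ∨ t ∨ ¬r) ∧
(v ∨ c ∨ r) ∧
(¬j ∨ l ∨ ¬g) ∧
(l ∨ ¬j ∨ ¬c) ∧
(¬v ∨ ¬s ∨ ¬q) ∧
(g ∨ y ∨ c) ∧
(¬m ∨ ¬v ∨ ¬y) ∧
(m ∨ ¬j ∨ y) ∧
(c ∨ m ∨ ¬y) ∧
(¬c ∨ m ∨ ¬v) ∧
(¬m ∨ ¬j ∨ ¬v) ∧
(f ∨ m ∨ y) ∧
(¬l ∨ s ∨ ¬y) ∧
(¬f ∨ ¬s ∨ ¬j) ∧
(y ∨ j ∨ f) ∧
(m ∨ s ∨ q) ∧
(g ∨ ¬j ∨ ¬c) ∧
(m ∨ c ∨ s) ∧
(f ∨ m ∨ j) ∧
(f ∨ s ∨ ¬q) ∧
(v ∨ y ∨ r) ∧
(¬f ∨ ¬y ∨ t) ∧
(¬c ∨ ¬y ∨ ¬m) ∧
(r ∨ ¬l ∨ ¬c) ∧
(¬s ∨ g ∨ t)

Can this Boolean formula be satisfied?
Yes

Yes, the formula is satisfiable.

One satisfying assignment is: s=True, g=False, c=True, f=True, t=True, m=False, q=False, y=False, v=False, r=True, l=False, j=False

Verification: With this assignment, all 48 clauses evaluate to true.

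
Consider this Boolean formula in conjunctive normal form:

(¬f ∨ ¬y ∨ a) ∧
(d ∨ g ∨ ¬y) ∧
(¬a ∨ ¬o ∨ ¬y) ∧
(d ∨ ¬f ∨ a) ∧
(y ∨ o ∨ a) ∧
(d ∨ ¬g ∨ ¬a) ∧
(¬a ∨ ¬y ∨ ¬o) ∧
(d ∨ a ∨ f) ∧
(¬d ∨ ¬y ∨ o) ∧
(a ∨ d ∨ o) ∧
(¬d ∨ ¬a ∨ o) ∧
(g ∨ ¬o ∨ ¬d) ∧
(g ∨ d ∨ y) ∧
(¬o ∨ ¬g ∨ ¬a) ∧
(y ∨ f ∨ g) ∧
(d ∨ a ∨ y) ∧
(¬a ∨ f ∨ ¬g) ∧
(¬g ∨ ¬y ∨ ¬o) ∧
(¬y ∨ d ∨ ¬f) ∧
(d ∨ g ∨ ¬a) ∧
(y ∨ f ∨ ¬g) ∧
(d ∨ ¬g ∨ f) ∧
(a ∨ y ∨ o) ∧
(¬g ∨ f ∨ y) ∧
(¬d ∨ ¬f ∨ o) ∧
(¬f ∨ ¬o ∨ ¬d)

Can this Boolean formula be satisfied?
No

No, the formula is not satisfiable.

No assignment of truth values to the variables can make all 26 clauses true simultaneously.

The formula is UNSAT (unsatisfiable).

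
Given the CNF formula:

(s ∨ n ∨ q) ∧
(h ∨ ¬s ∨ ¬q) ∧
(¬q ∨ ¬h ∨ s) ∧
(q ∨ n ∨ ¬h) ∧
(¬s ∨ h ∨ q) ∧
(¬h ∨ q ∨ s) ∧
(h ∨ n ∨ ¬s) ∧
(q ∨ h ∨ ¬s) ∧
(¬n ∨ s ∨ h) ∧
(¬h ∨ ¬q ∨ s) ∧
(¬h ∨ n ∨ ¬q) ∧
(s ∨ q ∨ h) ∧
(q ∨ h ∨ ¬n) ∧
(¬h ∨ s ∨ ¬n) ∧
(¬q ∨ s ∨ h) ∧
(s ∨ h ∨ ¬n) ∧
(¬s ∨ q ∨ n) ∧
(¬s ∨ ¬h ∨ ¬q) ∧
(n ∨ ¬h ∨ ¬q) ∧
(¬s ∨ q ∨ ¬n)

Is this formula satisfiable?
No

No, the formula is not satisfiable.

No assignment of truth values to the variables can make all 20 clauses true simultaneously.

The formula is UNSAT (unsatisfiable).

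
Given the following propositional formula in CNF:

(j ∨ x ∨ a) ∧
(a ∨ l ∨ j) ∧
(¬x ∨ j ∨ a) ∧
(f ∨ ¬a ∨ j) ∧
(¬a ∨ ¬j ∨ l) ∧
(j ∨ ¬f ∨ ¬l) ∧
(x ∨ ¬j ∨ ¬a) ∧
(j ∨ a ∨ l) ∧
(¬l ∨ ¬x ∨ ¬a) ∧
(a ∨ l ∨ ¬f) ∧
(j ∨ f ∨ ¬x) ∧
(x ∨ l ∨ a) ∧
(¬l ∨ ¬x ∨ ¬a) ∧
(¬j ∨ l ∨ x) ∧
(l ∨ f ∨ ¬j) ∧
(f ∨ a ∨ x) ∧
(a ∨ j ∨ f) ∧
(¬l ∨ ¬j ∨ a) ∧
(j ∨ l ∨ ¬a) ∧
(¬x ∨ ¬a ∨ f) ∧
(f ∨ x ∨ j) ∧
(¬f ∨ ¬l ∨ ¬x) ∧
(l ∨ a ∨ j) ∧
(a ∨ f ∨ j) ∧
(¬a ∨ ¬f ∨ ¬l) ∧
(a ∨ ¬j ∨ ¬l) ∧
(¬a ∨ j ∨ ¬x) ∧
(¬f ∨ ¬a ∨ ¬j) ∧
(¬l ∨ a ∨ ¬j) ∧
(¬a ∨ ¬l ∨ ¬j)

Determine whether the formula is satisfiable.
No

No, the formula is not satisfiable.

No assignment of truth values to the variables can make all 30 clauses true simultaneously.

The formula is UNSAT (unsatisfiable).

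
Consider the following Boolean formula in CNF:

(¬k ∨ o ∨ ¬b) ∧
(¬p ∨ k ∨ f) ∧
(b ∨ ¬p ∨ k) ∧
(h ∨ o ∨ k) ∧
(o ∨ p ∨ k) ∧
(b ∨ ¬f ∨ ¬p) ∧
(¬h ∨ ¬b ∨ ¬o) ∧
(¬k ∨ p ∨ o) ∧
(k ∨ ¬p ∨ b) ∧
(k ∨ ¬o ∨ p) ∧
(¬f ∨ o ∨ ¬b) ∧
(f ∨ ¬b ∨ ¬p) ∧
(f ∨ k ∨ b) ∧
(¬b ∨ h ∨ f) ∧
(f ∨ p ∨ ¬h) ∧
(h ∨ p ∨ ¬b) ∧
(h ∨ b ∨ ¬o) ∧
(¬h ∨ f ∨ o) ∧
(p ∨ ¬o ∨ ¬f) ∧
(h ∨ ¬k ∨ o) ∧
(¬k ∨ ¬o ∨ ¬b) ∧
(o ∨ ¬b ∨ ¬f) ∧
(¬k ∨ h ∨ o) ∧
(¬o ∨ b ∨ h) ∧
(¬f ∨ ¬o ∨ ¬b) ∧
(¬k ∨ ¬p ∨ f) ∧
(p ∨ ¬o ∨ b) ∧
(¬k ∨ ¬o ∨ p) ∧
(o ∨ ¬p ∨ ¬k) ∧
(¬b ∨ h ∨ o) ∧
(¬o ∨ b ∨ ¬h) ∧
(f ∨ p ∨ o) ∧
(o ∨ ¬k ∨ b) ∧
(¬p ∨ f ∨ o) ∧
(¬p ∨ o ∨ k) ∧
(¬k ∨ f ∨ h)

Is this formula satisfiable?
No

No, the formula is not satisfiable.

No assignment of truth values to the variables can make all 36 clauses true simultaneously.

The formula is UNSAT (unsatisfiable).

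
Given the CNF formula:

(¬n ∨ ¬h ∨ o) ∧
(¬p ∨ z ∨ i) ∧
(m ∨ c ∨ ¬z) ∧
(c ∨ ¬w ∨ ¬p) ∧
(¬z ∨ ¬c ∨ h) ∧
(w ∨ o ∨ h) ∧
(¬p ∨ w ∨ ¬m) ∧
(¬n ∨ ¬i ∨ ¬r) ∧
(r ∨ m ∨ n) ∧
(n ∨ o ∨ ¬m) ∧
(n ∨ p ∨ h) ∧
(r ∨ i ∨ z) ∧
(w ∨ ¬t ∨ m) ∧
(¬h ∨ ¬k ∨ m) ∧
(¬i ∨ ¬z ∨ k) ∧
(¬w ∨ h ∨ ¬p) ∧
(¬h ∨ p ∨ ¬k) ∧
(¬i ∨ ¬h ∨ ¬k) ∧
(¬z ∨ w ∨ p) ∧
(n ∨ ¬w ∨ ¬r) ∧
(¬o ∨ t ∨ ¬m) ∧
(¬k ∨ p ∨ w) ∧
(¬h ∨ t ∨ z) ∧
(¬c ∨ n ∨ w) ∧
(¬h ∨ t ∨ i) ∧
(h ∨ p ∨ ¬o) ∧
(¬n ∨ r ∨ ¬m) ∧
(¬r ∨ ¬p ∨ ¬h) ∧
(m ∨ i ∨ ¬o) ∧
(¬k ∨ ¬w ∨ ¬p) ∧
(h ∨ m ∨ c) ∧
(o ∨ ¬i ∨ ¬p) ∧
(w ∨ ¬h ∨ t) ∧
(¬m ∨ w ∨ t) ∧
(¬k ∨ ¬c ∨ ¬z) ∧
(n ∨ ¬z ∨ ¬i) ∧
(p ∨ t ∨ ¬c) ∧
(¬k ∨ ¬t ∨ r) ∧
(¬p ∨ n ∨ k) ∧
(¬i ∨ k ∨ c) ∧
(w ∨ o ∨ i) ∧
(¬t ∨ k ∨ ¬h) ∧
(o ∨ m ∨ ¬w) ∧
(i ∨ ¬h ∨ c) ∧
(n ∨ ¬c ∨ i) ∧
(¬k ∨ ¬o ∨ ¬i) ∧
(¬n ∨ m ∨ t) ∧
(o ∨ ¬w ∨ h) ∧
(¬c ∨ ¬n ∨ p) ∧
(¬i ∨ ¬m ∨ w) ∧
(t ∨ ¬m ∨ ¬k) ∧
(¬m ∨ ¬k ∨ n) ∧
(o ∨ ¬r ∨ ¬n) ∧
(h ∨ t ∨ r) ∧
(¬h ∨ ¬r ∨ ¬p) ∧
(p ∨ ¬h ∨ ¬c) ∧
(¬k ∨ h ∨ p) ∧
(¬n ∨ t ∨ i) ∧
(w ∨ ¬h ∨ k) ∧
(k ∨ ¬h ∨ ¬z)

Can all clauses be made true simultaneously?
No

No, the formula is not satisfiable.

No assignment of truth values to the variables can make all 60 clauses true simultaneously.

The formula is UNSAT (unsatisfiable).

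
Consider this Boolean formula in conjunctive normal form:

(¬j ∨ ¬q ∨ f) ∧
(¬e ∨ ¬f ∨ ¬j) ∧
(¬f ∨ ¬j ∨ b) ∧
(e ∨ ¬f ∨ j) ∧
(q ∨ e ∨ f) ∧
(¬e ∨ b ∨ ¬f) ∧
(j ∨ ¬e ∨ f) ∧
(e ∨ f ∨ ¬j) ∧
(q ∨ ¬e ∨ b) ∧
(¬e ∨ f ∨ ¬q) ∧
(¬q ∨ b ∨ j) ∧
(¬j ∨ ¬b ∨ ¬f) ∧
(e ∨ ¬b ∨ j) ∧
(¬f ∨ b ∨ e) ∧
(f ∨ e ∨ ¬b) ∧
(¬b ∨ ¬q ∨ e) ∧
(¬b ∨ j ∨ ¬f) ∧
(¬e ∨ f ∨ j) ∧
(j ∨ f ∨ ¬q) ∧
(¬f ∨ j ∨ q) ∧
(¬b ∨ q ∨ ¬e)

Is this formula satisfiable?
No

No, the formula is not satisfiable.

No assignment of truth values to the variables can make all 21 clauses true simultaneously.

The formula is UNSAT (unsatisfiable).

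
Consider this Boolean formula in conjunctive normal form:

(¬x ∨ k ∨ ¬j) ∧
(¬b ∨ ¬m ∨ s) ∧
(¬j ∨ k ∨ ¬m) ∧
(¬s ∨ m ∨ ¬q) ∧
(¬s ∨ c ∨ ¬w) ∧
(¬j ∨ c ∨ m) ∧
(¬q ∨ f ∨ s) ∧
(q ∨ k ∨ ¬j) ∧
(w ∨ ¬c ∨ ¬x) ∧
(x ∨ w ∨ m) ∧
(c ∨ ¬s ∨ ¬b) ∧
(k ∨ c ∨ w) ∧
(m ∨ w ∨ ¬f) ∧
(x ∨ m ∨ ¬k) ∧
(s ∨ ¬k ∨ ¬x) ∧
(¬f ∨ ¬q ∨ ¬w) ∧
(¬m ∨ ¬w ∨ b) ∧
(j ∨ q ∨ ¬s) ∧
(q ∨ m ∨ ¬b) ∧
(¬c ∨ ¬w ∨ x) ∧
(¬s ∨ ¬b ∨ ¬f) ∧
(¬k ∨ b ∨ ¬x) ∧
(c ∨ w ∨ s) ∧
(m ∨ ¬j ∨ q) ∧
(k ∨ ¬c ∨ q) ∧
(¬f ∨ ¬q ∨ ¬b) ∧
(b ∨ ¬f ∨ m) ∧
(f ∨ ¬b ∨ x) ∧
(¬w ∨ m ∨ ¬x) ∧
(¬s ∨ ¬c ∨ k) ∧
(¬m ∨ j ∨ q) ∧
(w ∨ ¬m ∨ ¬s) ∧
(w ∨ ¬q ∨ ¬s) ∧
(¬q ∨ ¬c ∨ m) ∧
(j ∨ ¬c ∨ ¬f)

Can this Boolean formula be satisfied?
Yes

Yes, the formula is satisfiable.

One satisfying assignment is: w=True, j=False, m=False, c=False, s=False, x=False, q=False, k=False, b=False, f=False

Verification: With this assignment, all 35 clauses evaluate to true.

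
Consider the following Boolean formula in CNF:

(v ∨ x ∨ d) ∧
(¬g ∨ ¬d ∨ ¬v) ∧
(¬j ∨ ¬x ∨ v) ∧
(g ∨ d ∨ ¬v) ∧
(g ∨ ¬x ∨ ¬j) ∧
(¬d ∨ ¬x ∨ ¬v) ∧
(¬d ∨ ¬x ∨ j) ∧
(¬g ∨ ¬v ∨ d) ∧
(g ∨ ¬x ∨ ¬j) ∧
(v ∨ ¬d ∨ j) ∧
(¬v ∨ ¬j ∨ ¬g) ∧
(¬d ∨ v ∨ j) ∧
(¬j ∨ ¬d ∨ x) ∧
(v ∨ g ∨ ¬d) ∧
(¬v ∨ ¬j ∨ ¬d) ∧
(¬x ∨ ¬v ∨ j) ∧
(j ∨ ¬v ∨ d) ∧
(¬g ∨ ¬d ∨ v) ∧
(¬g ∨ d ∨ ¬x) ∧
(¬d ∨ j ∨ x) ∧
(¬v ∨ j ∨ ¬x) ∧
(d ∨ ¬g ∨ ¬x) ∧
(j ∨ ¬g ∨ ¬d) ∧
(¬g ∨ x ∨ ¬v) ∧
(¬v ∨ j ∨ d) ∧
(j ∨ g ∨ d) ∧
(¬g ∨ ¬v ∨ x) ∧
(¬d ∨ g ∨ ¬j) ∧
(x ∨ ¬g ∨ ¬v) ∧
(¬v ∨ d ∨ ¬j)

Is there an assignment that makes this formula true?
No

No, the formula is not satisfiable.

No assignment of truth values to the variables can make all 30 clauses true simultaneously.

The formula is UNSAT (unsatisfiable).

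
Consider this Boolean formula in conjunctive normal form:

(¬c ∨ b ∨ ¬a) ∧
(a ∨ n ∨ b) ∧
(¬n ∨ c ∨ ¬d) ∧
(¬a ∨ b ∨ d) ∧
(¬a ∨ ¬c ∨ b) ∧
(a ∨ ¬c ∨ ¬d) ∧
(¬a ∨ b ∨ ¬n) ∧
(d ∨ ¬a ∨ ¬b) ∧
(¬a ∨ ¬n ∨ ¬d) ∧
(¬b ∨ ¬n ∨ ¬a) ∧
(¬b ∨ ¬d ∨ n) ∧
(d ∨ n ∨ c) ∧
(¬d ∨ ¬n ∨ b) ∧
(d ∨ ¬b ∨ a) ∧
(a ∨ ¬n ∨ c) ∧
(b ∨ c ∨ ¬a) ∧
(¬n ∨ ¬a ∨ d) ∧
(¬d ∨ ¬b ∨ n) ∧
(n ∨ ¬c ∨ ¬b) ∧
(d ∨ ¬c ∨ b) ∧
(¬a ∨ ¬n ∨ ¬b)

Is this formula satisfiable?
No

No, the formula is not satisfiable.

No assignment of truth values to the variables can make all 21 clauses true simultaneously.

The formula is UNSAT (unsatisfiable).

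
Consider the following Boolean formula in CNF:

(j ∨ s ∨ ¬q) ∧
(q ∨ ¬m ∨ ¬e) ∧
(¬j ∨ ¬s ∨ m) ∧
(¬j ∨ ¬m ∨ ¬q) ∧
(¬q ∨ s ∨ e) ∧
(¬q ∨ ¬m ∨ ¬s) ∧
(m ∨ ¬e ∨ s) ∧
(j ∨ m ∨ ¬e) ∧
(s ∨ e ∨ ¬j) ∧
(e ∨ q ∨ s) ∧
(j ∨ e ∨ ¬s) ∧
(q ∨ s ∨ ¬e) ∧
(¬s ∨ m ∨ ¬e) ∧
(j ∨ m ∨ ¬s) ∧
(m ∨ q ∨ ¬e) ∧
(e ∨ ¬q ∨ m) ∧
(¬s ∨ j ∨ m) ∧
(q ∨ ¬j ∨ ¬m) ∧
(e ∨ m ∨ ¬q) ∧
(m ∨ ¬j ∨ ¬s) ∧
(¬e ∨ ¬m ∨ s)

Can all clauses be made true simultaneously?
No

No, the formula is not satisfiable.

No assignment of truth values to the variables can make all 21 clauses true simultaneously.

The formula is UNSAT (unsatisfiable).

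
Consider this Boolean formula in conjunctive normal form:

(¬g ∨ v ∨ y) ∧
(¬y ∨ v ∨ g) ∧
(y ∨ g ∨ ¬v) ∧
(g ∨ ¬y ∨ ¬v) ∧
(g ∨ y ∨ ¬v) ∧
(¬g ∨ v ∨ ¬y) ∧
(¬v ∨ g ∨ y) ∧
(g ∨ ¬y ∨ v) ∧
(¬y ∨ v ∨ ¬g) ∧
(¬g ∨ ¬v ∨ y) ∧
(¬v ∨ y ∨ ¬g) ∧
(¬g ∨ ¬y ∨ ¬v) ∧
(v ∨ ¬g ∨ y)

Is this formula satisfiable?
Yes

Yes, the formula is satisfiable.

One satisfying assignment is: g=False, y=False, v=False

Verification: With this assignment, all 13 clauses evaluate to true.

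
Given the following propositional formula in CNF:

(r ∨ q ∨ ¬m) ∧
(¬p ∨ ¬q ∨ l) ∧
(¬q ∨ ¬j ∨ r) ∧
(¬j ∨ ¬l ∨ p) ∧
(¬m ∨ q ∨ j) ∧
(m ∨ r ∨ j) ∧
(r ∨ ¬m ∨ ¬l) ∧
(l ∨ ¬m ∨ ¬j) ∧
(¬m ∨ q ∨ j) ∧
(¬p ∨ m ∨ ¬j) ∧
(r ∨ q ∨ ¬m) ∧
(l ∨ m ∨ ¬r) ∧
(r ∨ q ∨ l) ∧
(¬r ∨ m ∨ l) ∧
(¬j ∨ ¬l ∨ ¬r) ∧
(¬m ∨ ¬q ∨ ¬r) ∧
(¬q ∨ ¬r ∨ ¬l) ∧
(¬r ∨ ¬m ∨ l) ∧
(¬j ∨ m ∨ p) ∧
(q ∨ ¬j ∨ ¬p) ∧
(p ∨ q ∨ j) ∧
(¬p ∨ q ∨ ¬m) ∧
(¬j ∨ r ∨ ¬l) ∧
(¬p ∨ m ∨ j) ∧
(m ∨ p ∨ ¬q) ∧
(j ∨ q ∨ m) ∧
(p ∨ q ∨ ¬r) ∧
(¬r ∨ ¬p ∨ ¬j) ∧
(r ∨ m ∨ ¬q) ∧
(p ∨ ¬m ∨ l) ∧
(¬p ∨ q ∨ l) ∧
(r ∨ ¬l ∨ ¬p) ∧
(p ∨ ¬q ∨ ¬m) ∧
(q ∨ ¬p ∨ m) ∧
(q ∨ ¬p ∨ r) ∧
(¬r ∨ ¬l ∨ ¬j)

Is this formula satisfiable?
No

No, the formula is not satisfiable.

No assignment of truth values to the variables can make all 36 clauses true simultaneously.

The formula is UNSAT (unsatisfiable).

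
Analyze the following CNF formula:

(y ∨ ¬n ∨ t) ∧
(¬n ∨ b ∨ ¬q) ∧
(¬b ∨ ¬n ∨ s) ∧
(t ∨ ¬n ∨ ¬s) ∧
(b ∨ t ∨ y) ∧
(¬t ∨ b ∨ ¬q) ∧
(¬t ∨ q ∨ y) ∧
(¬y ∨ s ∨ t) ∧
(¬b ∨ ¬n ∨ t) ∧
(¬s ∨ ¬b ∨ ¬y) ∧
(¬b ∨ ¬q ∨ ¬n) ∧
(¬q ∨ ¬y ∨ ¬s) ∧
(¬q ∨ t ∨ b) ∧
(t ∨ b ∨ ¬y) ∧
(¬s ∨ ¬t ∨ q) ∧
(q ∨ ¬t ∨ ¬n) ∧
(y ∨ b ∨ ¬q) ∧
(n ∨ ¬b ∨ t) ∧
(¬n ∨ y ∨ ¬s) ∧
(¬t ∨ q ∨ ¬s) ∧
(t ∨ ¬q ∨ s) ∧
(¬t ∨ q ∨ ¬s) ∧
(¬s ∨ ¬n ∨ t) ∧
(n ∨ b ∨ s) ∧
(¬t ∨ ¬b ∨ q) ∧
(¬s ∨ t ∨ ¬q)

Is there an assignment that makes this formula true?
Yes

Yes, the formula is satisfiable.

One satisfying assignment is: q=True, y=False, b=True, t=True, s=False, n=False

Verification: With this assignment, all 26 clauses evaluate to true.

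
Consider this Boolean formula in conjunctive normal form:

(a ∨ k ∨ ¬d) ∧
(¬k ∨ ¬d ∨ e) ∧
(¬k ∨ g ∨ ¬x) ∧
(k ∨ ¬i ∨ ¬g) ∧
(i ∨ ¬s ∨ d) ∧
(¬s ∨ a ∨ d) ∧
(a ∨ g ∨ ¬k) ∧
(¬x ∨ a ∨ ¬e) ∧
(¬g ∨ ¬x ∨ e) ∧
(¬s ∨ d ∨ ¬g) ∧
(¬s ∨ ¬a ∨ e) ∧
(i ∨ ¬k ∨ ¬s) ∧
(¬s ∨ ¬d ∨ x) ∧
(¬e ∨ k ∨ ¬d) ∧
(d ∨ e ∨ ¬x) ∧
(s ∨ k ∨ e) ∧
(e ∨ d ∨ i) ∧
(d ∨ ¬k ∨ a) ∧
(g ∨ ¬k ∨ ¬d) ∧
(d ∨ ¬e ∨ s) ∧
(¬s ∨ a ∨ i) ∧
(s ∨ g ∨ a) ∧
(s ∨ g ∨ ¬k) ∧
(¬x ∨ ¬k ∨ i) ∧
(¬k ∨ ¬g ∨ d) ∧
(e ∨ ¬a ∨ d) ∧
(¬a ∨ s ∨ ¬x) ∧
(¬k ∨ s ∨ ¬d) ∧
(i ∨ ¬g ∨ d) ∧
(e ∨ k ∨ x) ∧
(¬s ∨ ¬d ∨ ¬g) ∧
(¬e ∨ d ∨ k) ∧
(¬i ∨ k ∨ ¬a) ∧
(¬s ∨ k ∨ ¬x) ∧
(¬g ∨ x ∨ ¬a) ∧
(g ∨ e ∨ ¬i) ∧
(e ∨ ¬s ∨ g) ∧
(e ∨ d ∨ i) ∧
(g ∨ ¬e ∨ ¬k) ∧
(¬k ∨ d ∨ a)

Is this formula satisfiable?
No

No, the formula is not satisfiable.

No assignment of truth values to the variables can make all 40 clauses true simultaneously.

The formula is UNSAT (unsatisfiable).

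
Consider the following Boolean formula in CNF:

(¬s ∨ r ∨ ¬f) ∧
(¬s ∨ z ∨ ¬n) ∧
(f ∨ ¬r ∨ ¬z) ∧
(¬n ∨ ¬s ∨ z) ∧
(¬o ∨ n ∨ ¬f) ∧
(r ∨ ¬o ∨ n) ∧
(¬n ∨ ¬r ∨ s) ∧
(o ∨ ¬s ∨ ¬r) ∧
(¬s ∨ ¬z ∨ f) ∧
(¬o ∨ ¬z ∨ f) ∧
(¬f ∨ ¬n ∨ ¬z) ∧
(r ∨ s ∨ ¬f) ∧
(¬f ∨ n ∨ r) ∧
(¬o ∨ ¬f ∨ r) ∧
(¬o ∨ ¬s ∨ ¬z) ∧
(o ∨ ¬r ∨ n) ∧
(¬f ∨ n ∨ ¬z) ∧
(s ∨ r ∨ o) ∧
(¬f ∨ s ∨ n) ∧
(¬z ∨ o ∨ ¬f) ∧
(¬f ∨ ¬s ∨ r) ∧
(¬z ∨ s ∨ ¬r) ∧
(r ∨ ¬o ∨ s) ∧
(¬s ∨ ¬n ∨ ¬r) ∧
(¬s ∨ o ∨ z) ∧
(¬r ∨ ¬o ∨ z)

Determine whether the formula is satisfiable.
No

No, the formula is not satisfiable.

No assignment of truth values to the variables can make all 26 clauses true simultaneously.

The formula is UNSAT (unsatisfiable).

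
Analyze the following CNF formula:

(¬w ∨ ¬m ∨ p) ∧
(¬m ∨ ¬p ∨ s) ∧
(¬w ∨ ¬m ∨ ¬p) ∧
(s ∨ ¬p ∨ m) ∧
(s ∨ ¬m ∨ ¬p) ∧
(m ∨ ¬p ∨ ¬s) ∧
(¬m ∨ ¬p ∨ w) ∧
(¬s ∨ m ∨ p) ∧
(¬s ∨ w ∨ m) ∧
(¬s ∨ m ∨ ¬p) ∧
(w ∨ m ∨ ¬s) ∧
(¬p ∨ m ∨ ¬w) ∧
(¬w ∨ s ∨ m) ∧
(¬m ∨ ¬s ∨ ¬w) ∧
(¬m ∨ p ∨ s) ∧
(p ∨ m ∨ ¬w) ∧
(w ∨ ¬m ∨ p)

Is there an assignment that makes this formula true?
Yes

Yes, the formula is satisfiable.

One satisfying assignment is: p=False, s=False, w=False, m=False

Verification: With this assignment, all 17 clauses evaluate to true.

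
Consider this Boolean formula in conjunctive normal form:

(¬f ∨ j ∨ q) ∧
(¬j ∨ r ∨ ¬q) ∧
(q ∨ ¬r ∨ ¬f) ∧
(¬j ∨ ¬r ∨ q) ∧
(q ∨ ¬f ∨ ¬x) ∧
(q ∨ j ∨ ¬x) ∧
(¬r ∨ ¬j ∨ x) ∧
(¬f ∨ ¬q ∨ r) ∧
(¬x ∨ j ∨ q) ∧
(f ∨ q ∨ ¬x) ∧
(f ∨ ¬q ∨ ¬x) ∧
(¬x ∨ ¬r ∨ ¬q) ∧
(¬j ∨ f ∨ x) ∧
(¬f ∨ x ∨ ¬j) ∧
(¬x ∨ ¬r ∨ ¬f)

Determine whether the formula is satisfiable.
Yes

Yes, the formula is satisfiable.

One satisfying assignment is: j=False, f=False, q=False, x=False, r=False

Verification: With this assignment, all 15 clauses evaluate to true.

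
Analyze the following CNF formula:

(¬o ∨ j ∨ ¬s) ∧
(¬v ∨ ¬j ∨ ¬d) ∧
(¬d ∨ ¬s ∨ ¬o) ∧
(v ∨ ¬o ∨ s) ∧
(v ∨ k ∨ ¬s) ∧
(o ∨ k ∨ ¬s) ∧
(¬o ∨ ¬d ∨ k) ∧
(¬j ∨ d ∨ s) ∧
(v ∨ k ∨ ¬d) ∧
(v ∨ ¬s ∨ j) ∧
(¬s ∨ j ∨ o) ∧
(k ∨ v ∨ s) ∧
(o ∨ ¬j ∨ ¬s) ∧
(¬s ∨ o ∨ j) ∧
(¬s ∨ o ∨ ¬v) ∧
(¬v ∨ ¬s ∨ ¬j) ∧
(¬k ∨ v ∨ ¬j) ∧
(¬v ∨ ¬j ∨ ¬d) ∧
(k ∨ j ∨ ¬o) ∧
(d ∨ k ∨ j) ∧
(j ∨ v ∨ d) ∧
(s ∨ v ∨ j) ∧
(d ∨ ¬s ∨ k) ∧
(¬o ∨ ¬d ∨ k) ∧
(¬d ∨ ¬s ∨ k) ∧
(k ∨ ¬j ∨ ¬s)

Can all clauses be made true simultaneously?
Yes

Yes, the formula is satisfiable.

One satisfying assignment is: d=False, j=False, o=False, k=True, v=True, s=False

Verification: With this assignment, all 26 clauses evaluate to true.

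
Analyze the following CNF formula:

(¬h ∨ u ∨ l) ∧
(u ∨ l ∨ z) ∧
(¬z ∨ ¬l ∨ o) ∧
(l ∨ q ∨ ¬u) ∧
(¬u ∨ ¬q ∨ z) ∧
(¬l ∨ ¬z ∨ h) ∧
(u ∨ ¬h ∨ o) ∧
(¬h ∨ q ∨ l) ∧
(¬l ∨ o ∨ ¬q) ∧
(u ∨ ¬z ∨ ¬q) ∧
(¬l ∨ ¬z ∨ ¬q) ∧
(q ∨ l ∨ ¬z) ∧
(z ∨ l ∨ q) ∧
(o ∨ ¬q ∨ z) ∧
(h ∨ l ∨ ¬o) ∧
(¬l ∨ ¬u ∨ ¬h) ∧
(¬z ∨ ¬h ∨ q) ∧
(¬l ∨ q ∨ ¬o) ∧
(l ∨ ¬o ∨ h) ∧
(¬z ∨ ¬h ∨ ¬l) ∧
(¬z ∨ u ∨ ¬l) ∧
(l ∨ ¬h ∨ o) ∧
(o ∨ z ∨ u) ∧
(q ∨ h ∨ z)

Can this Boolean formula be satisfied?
Yes

Yes, the formula is satisfiable.

One satisfying assignment is: l=False, h=False, u=True, q=True, o=False, z=True

Verification: With this assignment, all 24 clauses evaluate to true.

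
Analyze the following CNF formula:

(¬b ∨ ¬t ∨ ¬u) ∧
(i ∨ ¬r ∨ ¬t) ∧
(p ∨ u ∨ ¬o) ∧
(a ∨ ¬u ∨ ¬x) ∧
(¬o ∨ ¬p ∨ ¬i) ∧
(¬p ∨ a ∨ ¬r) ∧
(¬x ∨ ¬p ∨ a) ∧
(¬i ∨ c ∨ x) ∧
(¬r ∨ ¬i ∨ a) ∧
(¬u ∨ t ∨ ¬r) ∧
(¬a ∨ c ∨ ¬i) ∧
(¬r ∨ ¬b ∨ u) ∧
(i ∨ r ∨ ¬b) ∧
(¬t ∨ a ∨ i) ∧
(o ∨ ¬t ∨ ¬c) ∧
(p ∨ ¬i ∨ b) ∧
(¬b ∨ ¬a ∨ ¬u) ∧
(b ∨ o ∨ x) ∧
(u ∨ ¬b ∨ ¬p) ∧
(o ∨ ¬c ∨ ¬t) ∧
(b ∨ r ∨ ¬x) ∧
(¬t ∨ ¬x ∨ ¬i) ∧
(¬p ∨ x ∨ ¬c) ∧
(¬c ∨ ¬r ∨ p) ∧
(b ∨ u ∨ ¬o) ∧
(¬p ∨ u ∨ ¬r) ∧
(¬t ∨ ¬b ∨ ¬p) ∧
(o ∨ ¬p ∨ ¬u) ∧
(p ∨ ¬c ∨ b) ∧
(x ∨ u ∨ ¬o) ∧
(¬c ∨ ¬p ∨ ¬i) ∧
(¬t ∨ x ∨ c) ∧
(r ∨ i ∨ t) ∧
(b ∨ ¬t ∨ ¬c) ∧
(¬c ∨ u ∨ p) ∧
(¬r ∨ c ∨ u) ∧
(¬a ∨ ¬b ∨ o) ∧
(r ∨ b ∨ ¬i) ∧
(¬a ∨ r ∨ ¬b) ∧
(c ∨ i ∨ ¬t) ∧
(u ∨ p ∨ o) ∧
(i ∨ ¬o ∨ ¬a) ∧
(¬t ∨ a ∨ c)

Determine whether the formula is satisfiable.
Yes

Yes, the formula is satisfiable.

One satisfying assignment is: r=False, a=False, x=False, p=False, t=False, o=False, i=True, u=True, b=True, c=True

Verification: With this assignment, all 43 clauses evaluate to true.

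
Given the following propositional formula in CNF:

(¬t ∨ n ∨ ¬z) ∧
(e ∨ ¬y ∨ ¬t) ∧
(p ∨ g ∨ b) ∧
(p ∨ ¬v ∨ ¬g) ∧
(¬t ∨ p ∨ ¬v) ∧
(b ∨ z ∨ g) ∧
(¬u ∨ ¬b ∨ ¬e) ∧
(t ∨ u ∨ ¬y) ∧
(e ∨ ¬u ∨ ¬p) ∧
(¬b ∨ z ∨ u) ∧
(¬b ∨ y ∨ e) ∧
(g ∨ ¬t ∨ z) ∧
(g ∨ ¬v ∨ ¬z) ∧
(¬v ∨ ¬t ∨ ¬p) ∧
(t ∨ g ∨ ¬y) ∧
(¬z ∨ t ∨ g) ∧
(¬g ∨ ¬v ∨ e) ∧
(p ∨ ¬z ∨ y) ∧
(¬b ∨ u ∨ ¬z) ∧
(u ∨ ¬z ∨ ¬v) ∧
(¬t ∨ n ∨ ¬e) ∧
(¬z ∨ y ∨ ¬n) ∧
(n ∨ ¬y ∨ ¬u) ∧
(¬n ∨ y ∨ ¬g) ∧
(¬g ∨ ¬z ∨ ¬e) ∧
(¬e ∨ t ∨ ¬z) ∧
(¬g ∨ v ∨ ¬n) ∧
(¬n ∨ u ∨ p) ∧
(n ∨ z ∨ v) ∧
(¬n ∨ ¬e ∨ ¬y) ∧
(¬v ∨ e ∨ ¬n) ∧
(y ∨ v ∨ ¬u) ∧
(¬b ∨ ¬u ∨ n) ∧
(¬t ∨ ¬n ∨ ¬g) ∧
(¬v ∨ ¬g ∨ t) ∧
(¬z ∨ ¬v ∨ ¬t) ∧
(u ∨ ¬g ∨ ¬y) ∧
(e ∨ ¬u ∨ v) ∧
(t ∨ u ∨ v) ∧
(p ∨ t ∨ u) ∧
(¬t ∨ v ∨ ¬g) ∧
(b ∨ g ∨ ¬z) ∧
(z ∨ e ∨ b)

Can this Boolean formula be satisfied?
No

No, the formula is not satisfiable.

No assignment of truth values to the variables can make all 43 clauses true simultaneously.

The formula is UNSAT (unsatisfiable).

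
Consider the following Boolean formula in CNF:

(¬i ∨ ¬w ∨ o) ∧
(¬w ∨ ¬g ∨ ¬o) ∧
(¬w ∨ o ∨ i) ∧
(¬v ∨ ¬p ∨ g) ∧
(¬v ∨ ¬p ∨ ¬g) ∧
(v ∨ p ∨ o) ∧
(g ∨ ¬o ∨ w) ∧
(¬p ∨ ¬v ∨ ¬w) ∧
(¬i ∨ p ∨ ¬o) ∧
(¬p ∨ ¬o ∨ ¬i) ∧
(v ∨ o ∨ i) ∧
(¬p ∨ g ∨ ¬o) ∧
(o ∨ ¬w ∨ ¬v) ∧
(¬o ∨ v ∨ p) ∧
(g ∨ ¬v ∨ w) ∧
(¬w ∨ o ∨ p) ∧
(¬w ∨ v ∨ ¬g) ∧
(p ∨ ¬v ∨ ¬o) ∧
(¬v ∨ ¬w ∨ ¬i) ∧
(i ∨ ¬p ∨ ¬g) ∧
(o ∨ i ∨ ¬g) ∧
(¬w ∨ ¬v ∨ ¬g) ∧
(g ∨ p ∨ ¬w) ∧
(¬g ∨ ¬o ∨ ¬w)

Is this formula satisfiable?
Yes

Yes, the formula is satisfiable.

One satisfying assignment is: g=False, v=False, o=False, i=True, p=True, w=False

Verification: With this assignment, all 24 clauses evaluate to true.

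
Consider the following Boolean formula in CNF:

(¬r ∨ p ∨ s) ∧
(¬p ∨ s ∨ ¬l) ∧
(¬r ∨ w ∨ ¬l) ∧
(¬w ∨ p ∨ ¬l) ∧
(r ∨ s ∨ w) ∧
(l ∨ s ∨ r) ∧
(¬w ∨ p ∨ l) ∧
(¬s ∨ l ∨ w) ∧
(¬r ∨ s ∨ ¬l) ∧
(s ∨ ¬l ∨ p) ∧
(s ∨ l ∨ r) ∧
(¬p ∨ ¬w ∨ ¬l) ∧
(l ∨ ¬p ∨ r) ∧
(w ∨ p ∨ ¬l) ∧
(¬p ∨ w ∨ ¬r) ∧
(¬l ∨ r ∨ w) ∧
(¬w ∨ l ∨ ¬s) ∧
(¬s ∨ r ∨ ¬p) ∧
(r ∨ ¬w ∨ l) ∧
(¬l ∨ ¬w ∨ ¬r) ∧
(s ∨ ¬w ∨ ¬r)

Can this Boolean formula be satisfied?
No

No, the formula is not satisfiable.

No assignment of truth values to the variables can make all 21 clauses true simultaneously.

The formula is UNSAT (unsatisfiable).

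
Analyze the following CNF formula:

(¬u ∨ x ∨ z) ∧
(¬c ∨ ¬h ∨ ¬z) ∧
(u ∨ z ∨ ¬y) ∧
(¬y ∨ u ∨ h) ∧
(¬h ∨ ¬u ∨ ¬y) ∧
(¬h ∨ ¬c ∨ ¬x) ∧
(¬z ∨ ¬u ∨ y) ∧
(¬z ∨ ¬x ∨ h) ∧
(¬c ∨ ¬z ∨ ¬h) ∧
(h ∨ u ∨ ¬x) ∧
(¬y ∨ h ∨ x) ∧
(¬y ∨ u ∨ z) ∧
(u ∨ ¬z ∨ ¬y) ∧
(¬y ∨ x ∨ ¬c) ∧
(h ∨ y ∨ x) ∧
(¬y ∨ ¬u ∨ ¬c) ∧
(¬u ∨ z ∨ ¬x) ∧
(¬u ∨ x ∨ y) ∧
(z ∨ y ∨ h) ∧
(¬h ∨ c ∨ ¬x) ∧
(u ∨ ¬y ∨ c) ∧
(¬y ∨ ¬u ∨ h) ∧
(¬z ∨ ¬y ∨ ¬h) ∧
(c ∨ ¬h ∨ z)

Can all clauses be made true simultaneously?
Yes

Yes, the formula is satisfiable.

One satisfying assignment is: x=False, u=False, z=False, h=True, y=False, c=True

Verification: With this assignment, all 24 clauses evaluate to true.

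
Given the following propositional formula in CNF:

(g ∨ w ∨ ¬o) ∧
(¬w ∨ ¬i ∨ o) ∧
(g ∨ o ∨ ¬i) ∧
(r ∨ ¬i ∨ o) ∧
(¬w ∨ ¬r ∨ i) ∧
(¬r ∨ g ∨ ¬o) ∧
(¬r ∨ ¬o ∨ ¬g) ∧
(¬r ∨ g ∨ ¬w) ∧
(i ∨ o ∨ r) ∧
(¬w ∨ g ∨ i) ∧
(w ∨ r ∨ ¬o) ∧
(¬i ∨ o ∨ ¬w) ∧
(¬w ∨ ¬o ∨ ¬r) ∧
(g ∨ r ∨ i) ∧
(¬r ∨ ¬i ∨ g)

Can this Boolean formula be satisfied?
Yes

Yes, the formula is satisfiable.

One satisfying assignment is: r=True, w=False, g=False, i=False, o=False

Verification: With this assignment, all 15 clauses evaluate to true.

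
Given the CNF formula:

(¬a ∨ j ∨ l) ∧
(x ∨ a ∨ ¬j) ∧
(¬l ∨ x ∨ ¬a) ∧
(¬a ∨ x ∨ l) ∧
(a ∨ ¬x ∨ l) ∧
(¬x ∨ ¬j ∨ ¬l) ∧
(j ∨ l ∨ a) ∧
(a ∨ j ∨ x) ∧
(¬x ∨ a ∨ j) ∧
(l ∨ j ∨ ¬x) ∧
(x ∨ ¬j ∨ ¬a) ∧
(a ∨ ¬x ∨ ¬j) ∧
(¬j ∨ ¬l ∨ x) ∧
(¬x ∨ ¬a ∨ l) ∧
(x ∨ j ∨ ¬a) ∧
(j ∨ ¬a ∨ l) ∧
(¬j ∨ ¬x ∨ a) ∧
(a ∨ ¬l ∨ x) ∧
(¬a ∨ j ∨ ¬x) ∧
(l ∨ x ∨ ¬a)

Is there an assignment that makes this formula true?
No

No, the formula is not satisfiable.

No assignment of truth values to the variables can make all 20 clauses true simultaneously.

The formula is UNSAT (unsatisfiable).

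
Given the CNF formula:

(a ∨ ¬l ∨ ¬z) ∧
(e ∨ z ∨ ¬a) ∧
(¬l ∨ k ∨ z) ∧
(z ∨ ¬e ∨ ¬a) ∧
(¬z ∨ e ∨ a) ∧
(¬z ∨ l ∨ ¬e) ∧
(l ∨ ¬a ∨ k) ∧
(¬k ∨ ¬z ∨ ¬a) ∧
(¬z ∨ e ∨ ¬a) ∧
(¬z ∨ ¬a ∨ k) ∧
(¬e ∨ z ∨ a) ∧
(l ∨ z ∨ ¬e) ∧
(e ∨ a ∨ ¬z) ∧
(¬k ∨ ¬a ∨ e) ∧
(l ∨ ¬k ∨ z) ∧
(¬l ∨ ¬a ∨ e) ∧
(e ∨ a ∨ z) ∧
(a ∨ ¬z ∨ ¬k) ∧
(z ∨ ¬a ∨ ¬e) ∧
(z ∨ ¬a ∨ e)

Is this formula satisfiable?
No

No, the formula is not satisfiable.

No assignment of truth values to the variables can make all 20 clauses true simultaneously.

The formula is UNSAT (unsatisfiable).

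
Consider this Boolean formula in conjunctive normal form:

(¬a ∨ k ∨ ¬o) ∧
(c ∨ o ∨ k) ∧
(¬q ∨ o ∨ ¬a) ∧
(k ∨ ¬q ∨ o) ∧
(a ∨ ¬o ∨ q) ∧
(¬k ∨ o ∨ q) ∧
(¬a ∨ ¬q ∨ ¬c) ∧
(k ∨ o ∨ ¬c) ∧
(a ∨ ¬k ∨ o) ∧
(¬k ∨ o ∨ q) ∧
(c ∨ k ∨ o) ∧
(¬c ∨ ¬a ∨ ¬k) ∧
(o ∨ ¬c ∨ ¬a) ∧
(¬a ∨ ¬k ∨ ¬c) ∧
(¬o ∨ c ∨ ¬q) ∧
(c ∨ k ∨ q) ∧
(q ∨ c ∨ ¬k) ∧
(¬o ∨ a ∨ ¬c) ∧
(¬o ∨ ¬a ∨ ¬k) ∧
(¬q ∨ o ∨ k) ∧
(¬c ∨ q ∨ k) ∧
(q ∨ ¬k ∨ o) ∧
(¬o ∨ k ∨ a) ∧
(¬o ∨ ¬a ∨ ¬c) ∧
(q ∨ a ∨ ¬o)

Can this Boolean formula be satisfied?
No

No, the formula is not satisfiable.

No assignment of truth values to the variables can make all 25 clauses true simultaneously.

The formula is UNSAT (unsatisfiable).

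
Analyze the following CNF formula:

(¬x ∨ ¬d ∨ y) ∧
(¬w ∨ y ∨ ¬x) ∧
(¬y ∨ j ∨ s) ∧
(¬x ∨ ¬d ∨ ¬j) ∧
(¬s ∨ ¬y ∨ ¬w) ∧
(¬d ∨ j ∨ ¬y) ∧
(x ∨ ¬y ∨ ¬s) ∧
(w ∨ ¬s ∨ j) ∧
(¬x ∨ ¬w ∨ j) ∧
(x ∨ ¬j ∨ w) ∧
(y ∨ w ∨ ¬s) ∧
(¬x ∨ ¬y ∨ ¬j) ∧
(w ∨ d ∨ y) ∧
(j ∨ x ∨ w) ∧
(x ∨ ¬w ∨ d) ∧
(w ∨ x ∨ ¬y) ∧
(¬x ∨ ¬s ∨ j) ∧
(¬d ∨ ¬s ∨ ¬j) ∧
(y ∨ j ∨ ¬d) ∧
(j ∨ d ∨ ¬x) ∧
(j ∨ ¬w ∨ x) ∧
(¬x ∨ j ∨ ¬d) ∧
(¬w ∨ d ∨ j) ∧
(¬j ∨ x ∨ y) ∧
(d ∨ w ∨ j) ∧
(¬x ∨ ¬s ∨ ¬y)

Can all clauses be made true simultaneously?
Yes

Yes, the formula is satisfiable.

One satisfying assignment is: w=True, x=False, y=True, j=True, d=True, s=False

Verification: With this assignment, all 26 clauses evaluate to true.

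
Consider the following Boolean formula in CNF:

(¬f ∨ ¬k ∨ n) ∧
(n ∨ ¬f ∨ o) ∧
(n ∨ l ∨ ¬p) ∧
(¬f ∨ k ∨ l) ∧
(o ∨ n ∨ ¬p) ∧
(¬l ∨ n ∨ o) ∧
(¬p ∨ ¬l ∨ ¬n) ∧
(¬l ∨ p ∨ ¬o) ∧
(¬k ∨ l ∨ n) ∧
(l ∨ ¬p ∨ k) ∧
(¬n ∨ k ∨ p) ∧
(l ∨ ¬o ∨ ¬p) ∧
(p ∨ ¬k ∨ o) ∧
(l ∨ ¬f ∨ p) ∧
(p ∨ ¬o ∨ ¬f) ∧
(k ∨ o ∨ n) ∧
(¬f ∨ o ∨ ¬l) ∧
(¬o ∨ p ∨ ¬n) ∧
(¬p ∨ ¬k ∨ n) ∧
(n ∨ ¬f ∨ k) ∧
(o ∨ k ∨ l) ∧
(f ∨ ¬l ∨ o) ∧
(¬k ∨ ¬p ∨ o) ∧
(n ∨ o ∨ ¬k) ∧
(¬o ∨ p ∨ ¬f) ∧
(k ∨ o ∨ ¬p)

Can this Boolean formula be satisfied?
Yes

Yes, the formula is satisfiable.

One satisfying assignment is: p=False, l=False, f=False, o=True, n=False, k=False

Verification: With this assignment, all 26 clauses evaluate to true.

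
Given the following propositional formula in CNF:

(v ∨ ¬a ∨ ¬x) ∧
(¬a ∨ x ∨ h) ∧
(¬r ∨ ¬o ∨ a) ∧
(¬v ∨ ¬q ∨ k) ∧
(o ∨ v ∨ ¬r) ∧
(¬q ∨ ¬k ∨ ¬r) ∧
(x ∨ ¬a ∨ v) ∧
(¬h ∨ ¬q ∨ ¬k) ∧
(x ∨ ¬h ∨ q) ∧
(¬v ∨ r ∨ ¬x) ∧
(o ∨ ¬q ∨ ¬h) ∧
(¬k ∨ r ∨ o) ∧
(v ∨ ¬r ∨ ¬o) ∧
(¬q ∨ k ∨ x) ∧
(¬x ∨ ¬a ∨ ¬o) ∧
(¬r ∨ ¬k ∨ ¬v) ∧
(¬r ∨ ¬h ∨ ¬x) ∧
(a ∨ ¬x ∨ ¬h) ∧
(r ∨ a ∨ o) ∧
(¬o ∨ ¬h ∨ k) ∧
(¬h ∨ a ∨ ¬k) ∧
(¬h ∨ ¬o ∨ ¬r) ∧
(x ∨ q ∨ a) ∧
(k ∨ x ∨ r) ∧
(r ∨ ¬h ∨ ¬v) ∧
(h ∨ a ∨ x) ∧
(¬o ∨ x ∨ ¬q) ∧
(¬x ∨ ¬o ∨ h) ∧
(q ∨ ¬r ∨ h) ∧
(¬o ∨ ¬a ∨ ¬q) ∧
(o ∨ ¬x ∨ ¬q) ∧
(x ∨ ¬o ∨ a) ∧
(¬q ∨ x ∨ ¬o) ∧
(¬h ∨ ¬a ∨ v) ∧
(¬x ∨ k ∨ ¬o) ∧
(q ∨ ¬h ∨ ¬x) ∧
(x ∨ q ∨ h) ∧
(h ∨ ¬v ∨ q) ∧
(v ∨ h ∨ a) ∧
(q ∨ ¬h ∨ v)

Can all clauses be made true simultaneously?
No

No, the formula is not satisfiable.

No assignment of truth values to the variables can make all 40 clauses true simultaneously.

The formula is UNSAT (unsatisfiable).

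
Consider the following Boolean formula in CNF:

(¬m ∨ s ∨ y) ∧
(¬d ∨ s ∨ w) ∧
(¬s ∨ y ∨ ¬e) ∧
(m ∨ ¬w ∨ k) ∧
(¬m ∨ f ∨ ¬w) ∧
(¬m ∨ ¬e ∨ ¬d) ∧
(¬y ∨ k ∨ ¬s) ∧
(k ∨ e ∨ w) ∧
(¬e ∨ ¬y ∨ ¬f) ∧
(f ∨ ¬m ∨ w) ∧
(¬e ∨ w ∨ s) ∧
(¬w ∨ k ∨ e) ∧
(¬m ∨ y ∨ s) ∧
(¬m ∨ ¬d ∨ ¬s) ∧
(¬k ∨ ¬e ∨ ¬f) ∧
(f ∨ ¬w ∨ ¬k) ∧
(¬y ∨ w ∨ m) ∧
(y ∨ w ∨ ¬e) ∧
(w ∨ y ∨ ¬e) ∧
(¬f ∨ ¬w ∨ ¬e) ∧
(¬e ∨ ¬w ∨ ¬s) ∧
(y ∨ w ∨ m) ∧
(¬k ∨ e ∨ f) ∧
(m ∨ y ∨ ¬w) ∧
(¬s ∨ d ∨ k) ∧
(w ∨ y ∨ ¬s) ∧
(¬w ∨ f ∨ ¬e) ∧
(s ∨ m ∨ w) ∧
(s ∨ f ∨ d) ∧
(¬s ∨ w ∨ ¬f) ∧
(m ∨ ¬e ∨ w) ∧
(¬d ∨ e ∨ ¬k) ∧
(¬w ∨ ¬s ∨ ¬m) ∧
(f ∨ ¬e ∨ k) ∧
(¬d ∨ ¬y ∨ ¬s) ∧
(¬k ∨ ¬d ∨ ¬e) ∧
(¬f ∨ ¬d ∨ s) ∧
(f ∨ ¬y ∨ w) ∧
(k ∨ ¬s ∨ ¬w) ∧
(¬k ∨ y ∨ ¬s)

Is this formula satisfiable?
Yes

Yes, the formula is satisfiable.

One satisfying assignment is: s=False, w=False, y=True, f=True, d=False, k=True, e=False, m=True

Verification: With this assignment, all 40 clauses evaluate to true.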